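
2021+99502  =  101523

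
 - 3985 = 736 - 4721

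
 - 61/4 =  - 16 +3/4 = - 15.25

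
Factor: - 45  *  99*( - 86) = 383130=2^1*3^4 * 5^1*11^1*43^1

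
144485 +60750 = 205235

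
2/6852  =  1/3426 = 0.00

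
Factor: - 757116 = -2^2*3^2*21031^1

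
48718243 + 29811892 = 78530135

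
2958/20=1479/10 = 147.90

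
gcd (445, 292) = 1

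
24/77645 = 24/77645 = 0.00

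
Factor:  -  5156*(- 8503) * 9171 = 402070103028= 2^2*3^2 * 11^1*773^1*1019^1 * 1289^1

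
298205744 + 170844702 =469050446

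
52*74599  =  3879148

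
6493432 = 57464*113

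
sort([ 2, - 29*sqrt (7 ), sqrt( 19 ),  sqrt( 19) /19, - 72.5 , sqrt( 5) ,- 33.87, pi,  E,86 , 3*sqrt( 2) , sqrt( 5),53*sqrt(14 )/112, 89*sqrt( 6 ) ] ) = [ - 29*sqrt( 7) , - 72.5, - 33.87, sqrt (19) /19,53*sqrt( 14)/112, 2, sqrt( 5 ), sqrt(5), E, pi, 3*sqrt(2), sqrt ( 19 ),86, 89*sqrt (6 )] 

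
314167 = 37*8491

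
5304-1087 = 4217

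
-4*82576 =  - 330304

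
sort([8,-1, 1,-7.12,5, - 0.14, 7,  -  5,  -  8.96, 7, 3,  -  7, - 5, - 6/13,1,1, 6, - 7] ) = [ - 8.96, - 7.12 , - 7 , - 7, - 5,- 5, - 1, - 6/13, - 0.14 , 1,1, 1, 3, 5,6,7, 7,8]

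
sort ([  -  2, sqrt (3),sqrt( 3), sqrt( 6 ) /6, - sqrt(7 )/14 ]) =[ - 2,-sqrt(7 ) /14,  sqrt( 6)/6,sqrt(3),sqrt(3) ] 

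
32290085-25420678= 6869407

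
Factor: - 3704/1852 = -2 = - 2^1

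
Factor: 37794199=347^1* 108917^1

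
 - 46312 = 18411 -64723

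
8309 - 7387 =922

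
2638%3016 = 2638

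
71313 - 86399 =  - 15086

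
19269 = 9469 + 9800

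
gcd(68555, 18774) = 1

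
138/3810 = 23/635 =0.04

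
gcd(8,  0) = 8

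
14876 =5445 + 9431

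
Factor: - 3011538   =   -2^1*3^1*19^1*26417^1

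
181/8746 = 181/8746 = 0.02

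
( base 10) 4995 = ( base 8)11603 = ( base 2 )1001110000011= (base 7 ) 20364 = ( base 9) 6760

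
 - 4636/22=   -  2318/11= - 210.73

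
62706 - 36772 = 25934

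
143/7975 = 13/725 = 0.02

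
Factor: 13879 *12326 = 171072554 = 2^1*6163^1 * 13879^1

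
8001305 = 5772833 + 2228472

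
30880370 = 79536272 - 48655902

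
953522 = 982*971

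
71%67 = 4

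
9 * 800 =7200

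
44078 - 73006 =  - 28928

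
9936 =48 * 207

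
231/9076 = 231/9076 = 0.03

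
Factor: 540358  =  2^1*7^1*13^1*2969^1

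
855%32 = 23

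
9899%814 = 131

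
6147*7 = 43029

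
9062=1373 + 7689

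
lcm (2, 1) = 2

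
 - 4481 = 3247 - 7728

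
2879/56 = 2879/56=51.41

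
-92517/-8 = 11564 + 5/8 = 11564.62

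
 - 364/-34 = 10+12/17 = 10.71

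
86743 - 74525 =12218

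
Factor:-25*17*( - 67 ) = 28475= 5^2*17^1*67^1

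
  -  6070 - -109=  - 5961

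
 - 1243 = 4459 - 5702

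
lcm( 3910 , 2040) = 46920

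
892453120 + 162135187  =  1054588307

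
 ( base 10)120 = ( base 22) 5a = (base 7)231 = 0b1111000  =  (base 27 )4C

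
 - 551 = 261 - 812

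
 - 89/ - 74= 1+15/74 = 1.20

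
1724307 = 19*90753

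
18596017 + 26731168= 45327185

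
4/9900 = 1/2475=0.00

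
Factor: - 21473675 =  - 5^2*157^1*5471^1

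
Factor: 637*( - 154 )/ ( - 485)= 98098/485  =  2^1*5^( - 1 )*7^3*11^1*13^1*97^( - 1 )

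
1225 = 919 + 306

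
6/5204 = 3/2602 = 0.00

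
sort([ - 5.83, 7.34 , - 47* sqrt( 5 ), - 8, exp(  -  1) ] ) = [  -  47 * sqrt(5), - 8, - 5.83,  exp(-1 ), 7.34 ]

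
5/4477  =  5/4477 = 0.00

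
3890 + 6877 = 10767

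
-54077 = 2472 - 56549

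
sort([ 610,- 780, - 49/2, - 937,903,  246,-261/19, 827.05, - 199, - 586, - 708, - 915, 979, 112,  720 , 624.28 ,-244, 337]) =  [ - 937, - 915, -780  ,-708, -586, - 244,  -  199, - 49/2, - 261/19,112, 246, 337, 610, 624.28, 720, 827.05, 903, 979]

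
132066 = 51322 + 80744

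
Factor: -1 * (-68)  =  2^2 * 17^1 = 68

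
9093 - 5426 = 3667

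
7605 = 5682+1923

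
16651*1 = 16651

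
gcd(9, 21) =3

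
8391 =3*2797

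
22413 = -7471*(-3)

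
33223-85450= -52227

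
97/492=97/492 = 0.20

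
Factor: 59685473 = 53^1 * 199^1 * 5659^1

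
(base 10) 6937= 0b1101100011001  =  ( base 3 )100111221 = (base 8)15431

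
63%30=3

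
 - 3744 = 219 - 3963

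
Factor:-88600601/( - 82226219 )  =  23^(-1 ) * 67^( - 1 )*107^1*53359^( - 1)*828043^1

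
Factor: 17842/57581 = 2^1*11^1 *71^( - 1 ) = 22/71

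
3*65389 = 196167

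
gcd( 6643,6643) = 6643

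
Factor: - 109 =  - 109^1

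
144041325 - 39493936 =104547389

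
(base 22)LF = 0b111011101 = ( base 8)735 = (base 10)477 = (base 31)FC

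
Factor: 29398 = 2^1*14699^1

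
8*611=4888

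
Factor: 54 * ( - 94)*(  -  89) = 2^2* 3^3*47^1*89^1= 451764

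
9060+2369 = 11429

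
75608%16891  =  8044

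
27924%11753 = 4418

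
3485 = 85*41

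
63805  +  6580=70385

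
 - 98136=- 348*282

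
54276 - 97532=-43256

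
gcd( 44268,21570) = 6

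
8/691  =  8/691 = 0.01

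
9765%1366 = 203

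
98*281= 27538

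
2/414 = 1/207 = 0.00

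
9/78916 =9/78916 = 0.00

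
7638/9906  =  1273/1651 =0.77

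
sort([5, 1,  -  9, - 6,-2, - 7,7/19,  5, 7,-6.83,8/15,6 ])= [ - 9, - 7,-6.83,- 6,  -  2,7/19,8/15, 1,5,5,6 , 7]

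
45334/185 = 245 + 9/185 =245.05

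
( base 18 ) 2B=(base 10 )47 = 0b101111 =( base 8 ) 57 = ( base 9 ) 52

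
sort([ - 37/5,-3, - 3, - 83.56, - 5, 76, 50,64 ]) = [-83.56, - 37/5, - 5, -3,-3,50,64, 76 ] 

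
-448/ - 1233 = 448/1233 = 0.36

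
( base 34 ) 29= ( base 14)57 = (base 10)77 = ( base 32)2D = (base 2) 1001101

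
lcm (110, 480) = 5280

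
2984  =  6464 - 3480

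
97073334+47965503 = 145038837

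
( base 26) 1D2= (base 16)3f8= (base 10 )1016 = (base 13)602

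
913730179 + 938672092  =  1852402271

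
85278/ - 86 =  - 992 + 17/43 = - 991.60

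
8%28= 8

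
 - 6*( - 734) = 4404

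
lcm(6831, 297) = 6831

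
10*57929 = 579290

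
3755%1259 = 1237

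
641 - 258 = 383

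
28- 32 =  - 4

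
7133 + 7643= 14776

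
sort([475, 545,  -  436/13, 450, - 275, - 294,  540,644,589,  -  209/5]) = [ - 294, - 275, - 209/5, - 436/13,  450,475, 540, 545,589,644]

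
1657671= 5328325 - 3670654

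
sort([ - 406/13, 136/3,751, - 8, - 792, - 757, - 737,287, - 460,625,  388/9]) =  [ - 792,-757, - 737, - 460,-406/13, - 8,388/9 , 136/3,287,  625,751]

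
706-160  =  546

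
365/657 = 5/9=0.56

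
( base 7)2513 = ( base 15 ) 42B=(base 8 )1655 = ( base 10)941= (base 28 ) 15H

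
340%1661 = 340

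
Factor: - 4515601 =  - 4515601^1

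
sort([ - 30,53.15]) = [- 30  ,  53.15 ] 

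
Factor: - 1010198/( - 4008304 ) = 2^( - 3)*7^1*59^1*379^( - 1) * 661^(-1 )*1223^1=505099/2004152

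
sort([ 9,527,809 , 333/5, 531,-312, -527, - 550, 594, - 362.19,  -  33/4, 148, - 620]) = [ - 620, - 550, - 527, - 362.19,- 312,-33/4,9,  333/5,148,527,531,594,  809]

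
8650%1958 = 818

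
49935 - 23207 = 26728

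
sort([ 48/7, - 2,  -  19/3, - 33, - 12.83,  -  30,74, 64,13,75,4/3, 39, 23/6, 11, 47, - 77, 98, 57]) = [ - 77, - 33, - 30, - 12.83, - 19/3, - 2,4/3, 23/6,48/7, 11,13, 39, 47, 57, 64,74, 75,98]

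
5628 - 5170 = 458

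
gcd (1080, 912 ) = 24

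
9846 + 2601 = 12447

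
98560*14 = 1379840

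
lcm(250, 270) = 6750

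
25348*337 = 8542276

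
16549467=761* 21747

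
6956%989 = 33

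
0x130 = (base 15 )154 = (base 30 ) A4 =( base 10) 304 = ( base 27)B7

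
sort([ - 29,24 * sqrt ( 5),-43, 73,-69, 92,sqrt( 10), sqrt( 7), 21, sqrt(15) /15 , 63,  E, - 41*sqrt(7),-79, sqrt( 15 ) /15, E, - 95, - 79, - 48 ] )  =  [-41*sqrt(7), - 95,-79,  -  79, -69, - 48, - 43, -29, sqrt(15)/15, sqrt(15 )/15 , sqrt (7 ), E , E , sqrt( 10),21,24*sqrt( 5), 63, 73,92 ]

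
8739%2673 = 720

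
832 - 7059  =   - 6227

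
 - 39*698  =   -27222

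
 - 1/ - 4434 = 1/4434 = 0.00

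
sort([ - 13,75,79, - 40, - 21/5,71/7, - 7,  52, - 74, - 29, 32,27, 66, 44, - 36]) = [ - 74 , - 40, - 36, - 29,-13, - 7 , - 21/5,71/7, 27,32,44,52, 66,75,79 ]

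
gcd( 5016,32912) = 88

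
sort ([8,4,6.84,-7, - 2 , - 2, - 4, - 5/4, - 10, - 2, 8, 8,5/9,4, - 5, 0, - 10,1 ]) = [- 10 , - 10, - 7, - 5, - 4, - 2, - 2, - 2, - 5/4 , 0,  5/9,1,  4,4, 6.84,8 , 8,8]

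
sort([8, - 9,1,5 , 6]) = [  -  9, 1,5, 6, 8 ] 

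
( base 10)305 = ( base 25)c5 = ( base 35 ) 8P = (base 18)gh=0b100110001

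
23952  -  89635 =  - 65683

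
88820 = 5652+83168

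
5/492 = 5/492= 0.01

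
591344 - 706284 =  - 114940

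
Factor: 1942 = 2^1*971^1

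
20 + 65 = 85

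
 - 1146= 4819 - 5965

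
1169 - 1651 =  - 482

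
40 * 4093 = 163720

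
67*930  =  62310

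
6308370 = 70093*90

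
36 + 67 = 103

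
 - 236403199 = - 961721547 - -725318348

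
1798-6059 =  - 4261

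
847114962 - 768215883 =78899079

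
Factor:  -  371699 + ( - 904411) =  - 2^1*3^2*5^1 * 11^1* 1289^1 = - 1276110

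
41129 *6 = 246774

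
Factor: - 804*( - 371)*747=2^2*3^3*7^1 * 53^1*67^1*83^1 = 222818148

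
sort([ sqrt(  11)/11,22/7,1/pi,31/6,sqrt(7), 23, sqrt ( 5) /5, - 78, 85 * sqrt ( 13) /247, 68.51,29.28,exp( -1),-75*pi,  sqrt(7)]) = [-75*pi , - 78,sqrt( 11)/11, 1/pi,exp( - 1), sqrt( 5)/5,85*sqrt(13)/247, sqrt( 7 ), sqrt(7), 22/7,31/6, 23,29.28,68.51]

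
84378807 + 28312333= 112691140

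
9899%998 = 917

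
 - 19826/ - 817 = 19826/817 = 24.27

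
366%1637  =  366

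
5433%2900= 2533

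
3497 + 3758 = 7255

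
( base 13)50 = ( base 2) 1000001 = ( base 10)65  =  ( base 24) 2H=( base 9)72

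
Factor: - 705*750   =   - 2^1*3^2*5^4 * 47^1 = - 528750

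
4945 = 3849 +1096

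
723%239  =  6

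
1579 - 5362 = -3783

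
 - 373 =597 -970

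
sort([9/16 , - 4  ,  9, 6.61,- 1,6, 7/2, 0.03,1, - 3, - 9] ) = [ - 9, - 4,- 3, - 1,0.03,9/16,  1,7/2,6, 6.61, 9] 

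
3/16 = 3/16 = 0.19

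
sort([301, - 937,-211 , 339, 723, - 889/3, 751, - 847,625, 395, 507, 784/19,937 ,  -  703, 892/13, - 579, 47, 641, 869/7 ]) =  [ - 937, - 847, - 703, - 579, - 889/3,-211, 784/19 , 47, 892/13,869/7,301, 339, 395,  507, 625 , 641 , 723, 751 , 937 ]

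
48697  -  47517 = 1180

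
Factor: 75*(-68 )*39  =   - 198900 = - 2^2  *  3^2 * 5^2*13^1*17^1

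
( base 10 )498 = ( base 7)1311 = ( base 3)200110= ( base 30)gi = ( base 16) 1f2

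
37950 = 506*75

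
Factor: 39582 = 2^1*3^3*733^1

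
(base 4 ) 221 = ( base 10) 41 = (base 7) 56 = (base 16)29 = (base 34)17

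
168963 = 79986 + 88977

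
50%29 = 21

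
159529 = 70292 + 89237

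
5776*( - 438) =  - 2529888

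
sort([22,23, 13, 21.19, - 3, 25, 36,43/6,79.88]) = [ - 3,43/6,13,  21.19,  22,23,25 , 36,79.88]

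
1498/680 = 749/340 = 2.20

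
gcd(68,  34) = 34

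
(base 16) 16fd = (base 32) 5nt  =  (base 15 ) 1b25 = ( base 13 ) 28a9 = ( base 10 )5885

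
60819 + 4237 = 65056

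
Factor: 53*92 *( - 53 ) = - 2^2 * 23^1*53^2 = -258428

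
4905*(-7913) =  - 38813265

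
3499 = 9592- 6093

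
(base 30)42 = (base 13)95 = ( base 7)233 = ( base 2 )1111010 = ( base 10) 122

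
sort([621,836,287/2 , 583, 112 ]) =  [ 112,287/2, 583,621,836]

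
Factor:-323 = -17^1 * 19^1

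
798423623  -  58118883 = 740304740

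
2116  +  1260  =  3376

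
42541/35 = 1215 + 16/35  =  1215.46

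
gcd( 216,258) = 6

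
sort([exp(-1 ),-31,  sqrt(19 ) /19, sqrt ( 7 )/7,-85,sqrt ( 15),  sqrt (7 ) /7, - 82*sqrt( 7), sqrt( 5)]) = [-82 * sqrt ( 7),  -  85,-31, sqrt ( 19 ) /19,exp(-1) , sqrt( 7 ) /7,sqrt(7 ) /7,sqrt(5 ),  sqrt(15 )] 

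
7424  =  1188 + 6236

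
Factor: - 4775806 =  - 2^1*7^1 * 73^1 * 4673^1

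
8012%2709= 2594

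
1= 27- 26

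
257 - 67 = 190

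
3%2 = 1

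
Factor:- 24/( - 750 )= 4/125 = 2^2*5^ ( - 3) 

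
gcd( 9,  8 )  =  1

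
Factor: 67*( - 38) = -2^1*19^1*67^1  =  - 2546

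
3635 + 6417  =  10052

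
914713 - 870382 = 44331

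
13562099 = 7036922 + 6525177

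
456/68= 114/17 = 6.71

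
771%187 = 23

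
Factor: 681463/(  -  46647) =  - 3^( - 2)*71^(  -  1 )*73^( - 1 )*151^1*4513^1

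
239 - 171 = 68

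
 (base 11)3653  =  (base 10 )4777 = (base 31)4U3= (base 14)1a53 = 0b1001010101001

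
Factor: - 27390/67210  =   - 249/611 = - 3^1 * 13^( - 1 )*47^(-1 )*83^1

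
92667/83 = 1116 + 39/83 = 1116.47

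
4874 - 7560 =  - 2686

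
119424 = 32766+86658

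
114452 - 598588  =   - 484136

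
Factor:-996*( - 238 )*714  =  2^4 *3^2 * 7^2 * 17^2*83^1=   169252272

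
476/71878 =238/35939 = 0.01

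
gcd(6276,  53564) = 4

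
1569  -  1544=25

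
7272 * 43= 312696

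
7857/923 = 8  +  473/923 = 8.51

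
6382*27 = 172314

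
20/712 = 5/178 =0.03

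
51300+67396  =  118696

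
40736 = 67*608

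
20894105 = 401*52105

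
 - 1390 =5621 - 7011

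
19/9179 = 19/9179 = 0.00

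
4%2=0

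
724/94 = 362/47 = 7.70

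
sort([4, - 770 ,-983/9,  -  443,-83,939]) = [-770,-443, - 983/9, - 83, 4, 939 ]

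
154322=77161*2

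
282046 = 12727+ 269319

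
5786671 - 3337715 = 2448956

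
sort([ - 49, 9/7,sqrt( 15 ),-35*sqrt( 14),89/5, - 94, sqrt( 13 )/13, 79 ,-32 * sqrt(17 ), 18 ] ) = [ - 32*sqrt (17),  -  35*sqrt(14),-94 , - 49, sqrt( 13 )/13, 9/7, sqrt(15),89/5, 18,79 ] 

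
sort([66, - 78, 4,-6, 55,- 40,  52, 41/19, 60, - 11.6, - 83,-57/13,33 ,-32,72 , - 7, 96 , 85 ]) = [ - 83,-78,-40, - 32,-11.6, - 7, - 6,-57/13,  41/19, 4, 33,52, 55, 60,66, 72, 85, 96]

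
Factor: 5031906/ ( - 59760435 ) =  - 2^1*5^(-1)*7^( - 1 )*11^2*29^1*239^1*601^( - 1 )*947^( - 1)  =  - 1677302/19920145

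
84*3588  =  301392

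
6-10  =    -  4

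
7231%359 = 51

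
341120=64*5330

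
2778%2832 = 2778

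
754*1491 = 1124214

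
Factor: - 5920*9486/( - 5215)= 11231424/1043 =2^6*3^2*7^(- 1)*17^1  *  31^1* 37^1*149^( - 1 )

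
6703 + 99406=106109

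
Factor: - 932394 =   -  2^1*3^1 * 155399^1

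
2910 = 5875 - 2965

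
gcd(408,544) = 136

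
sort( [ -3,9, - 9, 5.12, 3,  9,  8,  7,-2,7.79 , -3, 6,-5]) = [ -9,-5, - 3, - 3, - 2,3, 5.12 , 6, 7, 7.79,8,9,  9 ]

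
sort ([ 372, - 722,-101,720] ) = [ - 722,-101,372,  720]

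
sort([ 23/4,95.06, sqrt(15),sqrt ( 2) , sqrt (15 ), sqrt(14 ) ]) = [ sqrt( 2),sqrt(14 ), sqrt(15), sqrt(15 ), 23/4, 95.06]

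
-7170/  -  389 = 18+ 168/389 =18.43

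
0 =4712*0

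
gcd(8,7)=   1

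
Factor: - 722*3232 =-2333504 = - 2^6*19^2*101^1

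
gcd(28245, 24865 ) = 5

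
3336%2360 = 976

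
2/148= 1/74 = 0.01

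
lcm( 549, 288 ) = 17568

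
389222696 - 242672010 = 146550686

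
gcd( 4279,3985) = 1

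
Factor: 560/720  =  7/9 = 3^(-2)*7^1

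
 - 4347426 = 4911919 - 9259345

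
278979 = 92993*3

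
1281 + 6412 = 7693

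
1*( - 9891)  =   - 9891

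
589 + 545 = 1134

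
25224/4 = 6306 =6306.00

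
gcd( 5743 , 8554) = 1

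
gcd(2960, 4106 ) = 2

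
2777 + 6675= 9452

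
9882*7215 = 71298630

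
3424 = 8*428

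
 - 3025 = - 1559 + - 1466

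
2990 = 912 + 2078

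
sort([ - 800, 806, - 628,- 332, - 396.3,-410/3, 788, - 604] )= [ - 800, - 628,-604, -396.3, - 332 , - 410/3,  788,806]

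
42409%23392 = 19017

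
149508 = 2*74754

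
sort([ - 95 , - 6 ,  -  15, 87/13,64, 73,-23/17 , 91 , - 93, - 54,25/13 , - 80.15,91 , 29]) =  [ - 95, - 93,  -  80.15, - 54, - 15, - 6, -23/17,  25/13, 87/13, 29, 64, 73, 91,91 ] 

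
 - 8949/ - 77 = 8949/77 = 116.22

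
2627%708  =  503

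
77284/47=1644 +16/47 = 1644.34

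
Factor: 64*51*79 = 257856  =  2^6*3^1*17^1*79^1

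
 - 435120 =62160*(-7)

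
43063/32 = 1345  +  23/32 = 1345.72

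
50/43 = 50/43 = 1.16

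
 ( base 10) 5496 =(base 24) 9d0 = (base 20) DEG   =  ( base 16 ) 1578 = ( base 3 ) 21112120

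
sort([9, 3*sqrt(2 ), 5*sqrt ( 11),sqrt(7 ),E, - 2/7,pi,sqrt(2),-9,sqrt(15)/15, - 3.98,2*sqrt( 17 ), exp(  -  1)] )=[  -  9, - 3.98  ,  -  2/7,sqrt(15 ) /15,exp( - 1 ),sqrt( 2),  sqrt( 7),E,pi, 3*sqrt( 2),2*sqrt( 17 ),9 , 5 * sqrt(11) ]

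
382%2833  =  382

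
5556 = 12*463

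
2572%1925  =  647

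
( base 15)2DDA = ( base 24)h3g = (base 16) 2698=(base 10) 9880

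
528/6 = 88 = 88.00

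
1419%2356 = 1419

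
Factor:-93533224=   -  2^3*1069^1*10937^1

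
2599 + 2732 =5331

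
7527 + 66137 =73664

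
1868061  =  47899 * 39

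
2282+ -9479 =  - 7197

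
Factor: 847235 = 5^1*29^1*5843^1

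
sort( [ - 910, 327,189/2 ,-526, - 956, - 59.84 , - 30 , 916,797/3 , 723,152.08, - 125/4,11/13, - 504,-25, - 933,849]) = [ - 956, - 933, - 910, - 526, - 504, - 59.84 , - 125/4, - 30, - 25, 11/13,189/2,152.08,797/3,327,723, 849, 916] 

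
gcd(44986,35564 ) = 2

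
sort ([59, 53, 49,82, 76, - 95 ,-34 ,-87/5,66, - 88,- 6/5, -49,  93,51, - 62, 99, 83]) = [ - 95, - 88,  -  62, - 49, - 34 , - 87/5, - 6/5,49, 51, 53,59, 66, 76, 82, 83, 93, 99]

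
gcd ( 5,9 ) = 1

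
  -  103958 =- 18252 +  - 85706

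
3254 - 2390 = 864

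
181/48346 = 181/48346 =0.00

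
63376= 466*136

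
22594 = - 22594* ( - 1)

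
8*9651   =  77208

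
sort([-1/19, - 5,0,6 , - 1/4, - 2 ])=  [- 5, - 2,-1/4, - 1/19,  0,6]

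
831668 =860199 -28531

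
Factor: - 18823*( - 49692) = 2^2 *3^1 * 7^1 * 41^1*101^1 * 2689^1 = 935352516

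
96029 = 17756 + 78273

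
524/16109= 524/16109 = 0.03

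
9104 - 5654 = 3450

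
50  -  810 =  - 760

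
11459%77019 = 11459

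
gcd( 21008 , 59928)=8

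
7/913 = 7/913 =0.01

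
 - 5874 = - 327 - 5547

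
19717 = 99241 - 79524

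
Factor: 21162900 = 2^2 * 3^1 *5^2*11^3 * 53^1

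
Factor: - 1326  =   - 2^1*3^1 * 13^1*17^1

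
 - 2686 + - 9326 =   -  12012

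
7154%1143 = 296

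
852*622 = 529944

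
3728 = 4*932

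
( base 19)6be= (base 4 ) 211111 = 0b100101010101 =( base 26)3DN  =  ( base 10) 2389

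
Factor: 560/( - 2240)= - 2^(-2) = - 1/4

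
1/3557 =1/3557 = 0.00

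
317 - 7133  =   - 6816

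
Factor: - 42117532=  -  2^2*149^1*70667^1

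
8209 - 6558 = 1651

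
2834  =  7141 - 4307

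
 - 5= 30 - 35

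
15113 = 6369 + 8744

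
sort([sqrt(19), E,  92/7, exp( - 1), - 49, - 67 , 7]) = [ - 67, - 49,exp( - 1 ),  E,  sqrt(19),7,92/7]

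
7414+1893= 9307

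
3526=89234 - 85708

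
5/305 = 1/61 = 0.02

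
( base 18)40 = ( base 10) 72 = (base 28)2G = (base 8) 110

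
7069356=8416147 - 1346791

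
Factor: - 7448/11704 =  - 7^1*11^( - 1 ) = - 7/11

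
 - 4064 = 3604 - 7668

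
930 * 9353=8698290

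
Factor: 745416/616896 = 2^( - 3)*3^( - 1)*29^1 =29/24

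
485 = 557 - 72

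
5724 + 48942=54666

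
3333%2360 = 973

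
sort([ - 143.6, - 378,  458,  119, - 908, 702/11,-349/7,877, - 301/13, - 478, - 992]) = [ - 992, - 908, - 478, - 378,-143.6, - 349/7, - 301/13, 702/11,  119, 458, 877 ] 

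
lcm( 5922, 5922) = 5922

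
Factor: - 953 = -953^1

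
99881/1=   99881 = 99881.00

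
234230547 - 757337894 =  - 523107347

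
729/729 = 1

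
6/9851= 6/9851 = 0.00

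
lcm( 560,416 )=14560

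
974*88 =85712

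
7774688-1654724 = 6119964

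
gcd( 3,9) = 3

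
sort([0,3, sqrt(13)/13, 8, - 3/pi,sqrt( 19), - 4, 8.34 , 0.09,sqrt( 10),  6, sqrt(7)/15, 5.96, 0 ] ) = [ - 4, - 3/pi,0, 0,0.09, sqrt(7) /15, sqrt( 13)/13, 3,sqrt(10), sqrt( 19), 5.96, 6, 8, 8.34] 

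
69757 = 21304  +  48453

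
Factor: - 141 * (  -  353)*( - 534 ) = - 2^1*3^2*47^1*89^1*353^1= - 26578782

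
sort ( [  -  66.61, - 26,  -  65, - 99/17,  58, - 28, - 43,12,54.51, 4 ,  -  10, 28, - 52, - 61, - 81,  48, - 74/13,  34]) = [  -  81, - 66.61,  -  65,-61,-52,  -  43,- 28, - 26, - 10, - 99/17, - 74/13,4, 12,28,34,48, 54.51, 58 ] 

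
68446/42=4889/3 = 1629.67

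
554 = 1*554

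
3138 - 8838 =- 5700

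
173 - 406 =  - 233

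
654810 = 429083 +225727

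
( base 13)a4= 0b10000110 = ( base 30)4E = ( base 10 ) 134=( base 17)7f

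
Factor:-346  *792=  -  2^4*3^2 * 11^1*173^1 = -274032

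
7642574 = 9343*818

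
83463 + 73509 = 156972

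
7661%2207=1040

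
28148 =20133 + 8015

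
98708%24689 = 24641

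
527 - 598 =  - 71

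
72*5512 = 396864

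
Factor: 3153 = 3^1*1051^1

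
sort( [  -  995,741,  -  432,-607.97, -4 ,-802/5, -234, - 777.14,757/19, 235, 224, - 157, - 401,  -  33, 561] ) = [-995,  -  777.14, - 607.97,-432 , - 401,- 234, - 802/5,- 157, - 33 ,-4,757/19,  224, 235,561,741] 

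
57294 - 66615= - 9321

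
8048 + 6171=14219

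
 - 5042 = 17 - 5059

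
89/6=14 + 5/6 =14.83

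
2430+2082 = 4512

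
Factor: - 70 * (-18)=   2^2*3^2 *5^1*7^1 = 1260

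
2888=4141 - 1253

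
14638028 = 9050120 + 5587908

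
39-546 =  - 507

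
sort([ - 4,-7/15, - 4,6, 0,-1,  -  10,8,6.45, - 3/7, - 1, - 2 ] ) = [ - 10, - 4, - 4, - 2, - 1,  -  1, - 7/15, - 3/7, 0,6,6.45,8] 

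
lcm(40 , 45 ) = 360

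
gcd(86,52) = 2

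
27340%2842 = 1762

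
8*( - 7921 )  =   - 63368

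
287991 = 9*31999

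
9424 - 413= 9011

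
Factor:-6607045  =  -5^1 *1321409^1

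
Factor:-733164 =- 2^2 * 3^1*107^1*571^1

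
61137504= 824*74196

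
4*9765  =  39060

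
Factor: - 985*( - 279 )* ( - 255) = - 3^3*5^2 * 17^1*31^1*197^1 = - 70077825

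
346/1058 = 173/529 = 0.33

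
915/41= 22  +  13/41 = 22.32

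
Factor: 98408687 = 13^1*29^1*261031^1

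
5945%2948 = 49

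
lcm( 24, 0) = 0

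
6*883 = 5298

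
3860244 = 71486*54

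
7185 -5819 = 1366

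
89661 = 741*121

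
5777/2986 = 1 + 2791/2986  =  1.93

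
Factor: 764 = 2^2*191^1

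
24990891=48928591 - 23937700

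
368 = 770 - 402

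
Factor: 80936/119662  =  2^2*19^ ( - 1)*47^( - 1 )*151^1= 604/893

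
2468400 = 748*3300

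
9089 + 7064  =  16153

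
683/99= 6 + 89/99 = 6.90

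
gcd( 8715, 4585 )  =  35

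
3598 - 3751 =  -153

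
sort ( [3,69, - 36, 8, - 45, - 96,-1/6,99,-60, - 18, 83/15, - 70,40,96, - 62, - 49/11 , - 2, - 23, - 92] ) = [ - 96, - 92, - 70, - 62, - 60, - 45, - 36, - 23, - 18, - 49/11, - 2,  -  1/6,3,83/15, 8,  40,  69, 96, 99 ] 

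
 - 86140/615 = -141 + 115/123= -140.07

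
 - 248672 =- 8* 31084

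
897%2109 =897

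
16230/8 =8115/4 =2028.75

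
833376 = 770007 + 63369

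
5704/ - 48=-713/6  =  - 118.83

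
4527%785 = 602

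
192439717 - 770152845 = -577713128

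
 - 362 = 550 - 912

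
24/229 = 24/229= 0.10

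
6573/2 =6573/2 = 3286.50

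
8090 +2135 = 10225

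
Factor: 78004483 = 17^1*4588499^1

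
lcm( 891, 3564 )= 3564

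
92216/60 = 1536 + 14/15 = 1536.93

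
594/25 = 23 + 19/25 =23.76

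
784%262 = 260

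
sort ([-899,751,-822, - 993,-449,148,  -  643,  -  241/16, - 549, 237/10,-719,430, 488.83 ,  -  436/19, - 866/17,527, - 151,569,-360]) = [  -  993,  -  899, - 822, - 719, - 643, - 549, - 449, - 360, - 151, - 866/17, - 436/19, - 241/16, 237/10 , 148,430,488.83, 527, 569, 751]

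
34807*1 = 34807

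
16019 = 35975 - 19956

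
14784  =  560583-545799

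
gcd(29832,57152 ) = 8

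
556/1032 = 139/258 =0.54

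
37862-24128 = 13734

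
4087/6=4087/6 = 681.17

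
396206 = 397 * 998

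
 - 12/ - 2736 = 1/228 = 0.00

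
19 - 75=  - 56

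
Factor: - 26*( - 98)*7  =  2^2*7^3*13^1 = 17836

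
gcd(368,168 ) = 8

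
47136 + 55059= 102195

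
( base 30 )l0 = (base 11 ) 523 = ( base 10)630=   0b1001110110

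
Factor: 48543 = 3^1*11^1*1471^1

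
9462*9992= 94544304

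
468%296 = 172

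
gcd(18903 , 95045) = 1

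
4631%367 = 227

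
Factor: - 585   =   - 3^2*5^1 * 13^1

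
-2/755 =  - 1 + 753/755 =- 0.00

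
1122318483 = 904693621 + 217624862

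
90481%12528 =2785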